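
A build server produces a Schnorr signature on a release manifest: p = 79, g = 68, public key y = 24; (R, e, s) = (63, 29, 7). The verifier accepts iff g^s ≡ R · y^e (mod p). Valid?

g^s mod p:
68^2 = 4624 ≡ 42
68^4 ≡ 42^2 = 1764 ≡ 26
7 = 4 + 2 + 1, so 68^7 ≡ 26·42·68 ≡ 75 (mod 79)
R · y^e mod p:
24^2 = 576 ≡ 23
24^4 ≡ 23^2 = 529 ≡ 55
24^8 ≡ 55^2 = 3025 ≡ 23
24^16 ≡ 23^2 = 529 ≡ 55
29 = 16 + 8 + 4 + 1, so 24^29 ≡ 55·23·55·24 ≡ 56 (mod 79)
63·56 = 3528 ≡ 52 (mod 79)
75 ≠ 52; the check fails.

no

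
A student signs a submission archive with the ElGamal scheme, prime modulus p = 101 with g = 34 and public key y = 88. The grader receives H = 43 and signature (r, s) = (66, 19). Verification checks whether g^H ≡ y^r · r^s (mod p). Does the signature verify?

Left side g^H mod p:
34^2 = 1156 ≡ 45
34^4 ≡ 45^2 = 2025 ≡ 5
34^8 ≡ 5^2 = 25
34^16 ≡ 25^2 = 625 ≡ 19
34^32 ≡ 19^2 = 361 ≡ 58
43 = 32 + 8 + 2 + 1, so 34^43 ≡ 58·25·45·34 ≡ 35 (mod 101)
Right side y^r · r^s mod p:
88^2 = 7744 ≡ 68
88^4 ≡ 68^2 = 4624 ≡ 79
88^8 ≡ 79^2 = 6241 ≡ 80
88^16 ≡ 80^2 = 6400 ≡ 37
88^32 ≡ 37^2 = 1369 ≡ 56
88^64 ≡ 56^2 = 3136 ≡ 5
66 = 64 + 2, so 88^66 ≡ 5·68 ≡ 37 (mod 101)
66^2 = 4356 ≡ 13
66^4 ≡ 13^2 = 169 ≡ 68
66^8 ≡ 68^2 = 4624 ≡ 79
66^16 ≡ 79^2 = 6241 ≡ 80
19 = 16 + 2 + 1, so 66^19 ≡ 80·13·66 ≡ 61 (mod 101)
37·61 = 2257 ≡ 35 (mod 101)
35 ≡ 35 (mod 101), so the signature is genuine.

verifies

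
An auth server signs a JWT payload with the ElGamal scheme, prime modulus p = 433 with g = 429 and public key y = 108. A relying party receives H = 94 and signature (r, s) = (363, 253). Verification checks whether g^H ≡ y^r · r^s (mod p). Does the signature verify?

verifies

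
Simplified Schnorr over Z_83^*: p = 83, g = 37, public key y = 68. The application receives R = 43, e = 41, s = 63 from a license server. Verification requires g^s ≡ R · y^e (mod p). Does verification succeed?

g^s mod p:
Squares mod 83: 37^1≡37, 37^2≡41, 37^4≡21, 37^8≡26, 37^16≡12, 37^32≡61
63 = 32 + 16 + 8 + 4 + 2 + 1, so 37^63 ≡ 61·12·26·21·41·37 ≡ 40 (mod 83)
R · y^e mod p:
Squares mod 83: 68^1≡68, 68^2≡59, 68^4≡78, 68^8≡25, 68^16≡44, 68^32≡27
41 = 32 + 8 + 1, so 68^41 ≡ 27·25·68 ≡ 1 (mod 83)
43·1 = 43 ≡ 43 (mod 83)
40 ≠ 43; the check fails.

fails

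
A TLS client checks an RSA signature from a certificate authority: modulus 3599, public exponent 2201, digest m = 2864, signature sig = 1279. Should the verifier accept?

reject

sig^2 ≡ 1279^2 = 1635841 ≡ 1895
sig^4 ≡ 1895^2 = 3591025 ≡ 2822
sig^8 ≡ 2822^2 = 7963684 ≡ 2696
sig^16 ≡ 2696^2 = 7268416 ≡ 2035
sig^32 ≡ 2035^2 = 4141225 ≡ 2375
sig^64 ≡ 2375^2 = 5640625 ≡ 992
sig^128 ≡ 992^2 = 984064 ≡ 1537
sig^256 ≡ 1537^2 = 2362369 ≡ 1425
sig^512 ≡ 1425^2 = 2030625 ≡ 789
sig^1024 ≡ 789^2 = 622521 ≡ 3493
sig^2048 ≡ 3493^2 = 12201049 ≡ 439
2201 = 2048 + 128 + 16 + 8 + 1, so sig^2201 ≡ 439·1537·2035·2696·1279 ≡ 645 (mod 3599)
The recovered value 645 does not match the digest 2864.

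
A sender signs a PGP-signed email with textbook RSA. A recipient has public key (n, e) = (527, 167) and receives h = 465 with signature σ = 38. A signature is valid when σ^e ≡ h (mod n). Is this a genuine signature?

forged

σ^2 ≡ 38^2 = 1444 ≡ 390
σ^4 ≡ 390^2 = 152100 ≡ 324
σ^8 ≡ 324^2 = 104976 ≡ 103
σ^16 ≡ 103^2 = 10609 ≡ 69
σ^32 ≡ 69^2 = 4761 ≡ 18
σ^64 ≡ 18^2 = 324
σ^128 ≡ 324^2 = 104976 ≡ 103
167 = 128 + 32 + 4 + 2 + 1, so σ^167 ≡ 103·18·324·390·38 ≡ 421 (mod 527)
421 ≠ 465, so verification fails.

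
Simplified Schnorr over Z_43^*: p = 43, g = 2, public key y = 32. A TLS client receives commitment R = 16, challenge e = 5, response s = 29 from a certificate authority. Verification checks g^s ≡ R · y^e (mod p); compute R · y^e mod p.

2

32^2 = 1024 ≡ 35
32^4 ≡ 35^2 = 1225 ≡ 21
5 = 4 + 1, so 32^5 ≡ 21·32 ≡ 27 (mod 43)
R · y^e ≡ 16·27 = 432 ≡ 2 (mod 43)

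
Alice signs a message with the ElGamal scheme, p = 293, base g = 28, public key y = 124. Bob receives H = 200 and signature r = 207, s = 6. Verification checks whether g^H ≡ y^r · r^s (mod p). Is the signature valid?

Left side g^H mod p:
28^2 = 784 ≡ 198
28^4 ≡ 198^2 = 39204 ≡ 235
28^8 ≡ 235^2 = 55225 ≡ 141
28^16 ≡ 141^2 = 19881 ≡ 250
28^32 ≡ 250^2 = 62500 ≡ 91
28^64 ≡ 91^2 = 8281 ≡ 77
28^128 ≡ 77^2 = 5929 ≡ 69
200 = 128 + 64 + 8, so 28^200 ≡ 69·77·141 ≡ 225 (mod 293)
Right side y^r · r^s mod p:
124^2 = 15376 ≡ 140
124^4 ≡ 140^2 = 19600 ≡ 262
124^8 ≡ 262^2 = 68644 ≡ 82
124^16 ≡ 82^2 = 6724 ≡ 278
124^32 ≡ 278^2 = 77284 ≡ 225
124^64 ≡ 225^2 = 50625 ≡ 229
124^128 ≡ 229^2 = 52441 ≡ 287
207 = 128 + 64 + 8 + 4 + 2 + 1, so 124^207 ≡ 287·229·82·262·140·124 ≡ 256 (mod 293)
207^2 = 42849 ≡ 71
207^4 ≡ 71^2 = 5041 ≡ 60
6 = 4 + 2, so 207^6 ≡ 60·71 ≡ 158 (mod 293)
256·158 = 40448 ≡ 14 (mod 293)
225 ≠ 14, so verification fails.

invalid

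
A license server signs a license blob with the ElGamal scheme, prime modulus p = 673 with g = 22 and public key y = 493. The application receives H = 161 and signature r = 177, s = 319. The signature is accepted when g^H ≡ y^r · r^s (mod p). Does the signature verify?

does not verify

Left side g^H mod p:
22^2 = 484
22^4 ≡ 484^2 = 234256 ≡ 52
22^8 ≡ 52^2 = 2704 ≡ 12
22^16 ≡ 12^2 = 144
22^32 ≡ 144^2 = 20736 ≡ 546
22^64 ≡ 546^2 = 298116 ≡ 650
22^128 ≡ 650^2 = 422500 ≡ 529
161 = 128 + 32 + 1, so 22^161 ≡ 529·546·22 ≡ 555 (mod 673)
Right side y^r · r^s mod p:
493^2 = 243049 ≡ 96
493^4 ≡ 96^2 = 9216 ≡ 467
493^8 ≡ 467^2 = 218089 ≡ 37
493^16 ≡ 37^2 = 1369 ≡ 23
493^32 ≡ 23^2 = 529
493^64 ≡ 529^2 = 279841 ≡ 546
493^128 ≡ 546^2 = 298116 ≡ 650
177 = 128 + 32 + 16 + 1, so 493^177 ≡ 650·529·23·493 ≡ 22 (mod 673)
177^2 = 31329 ≡ 371
177^4 ≡ 371^2 = 137641 ≡ 349
177^8 ≡ 349^2 = 121801 ≡ 661
177^16 ≡ 661^2 = 436921 ≡ 144
177^32 ≡ 144^2 = 20736 ≡ 546
177^64 ≡ 546^2 = 298116 ≡ 650
177^128 ≡ 650^2 = 422500 ≡ 529
177^256 ≡ 529^2 = 279841 ≡ 546
319 = 256 + 32 + 16 + 8 + 4 + 2 + 1, so 177^319 ≡ 546·546·144·661·349·371·177 ≡ 180 (mod 673)
22·180 = 3960 ≡ 595 (mod 673)
555 ≠ 595, so verification fails.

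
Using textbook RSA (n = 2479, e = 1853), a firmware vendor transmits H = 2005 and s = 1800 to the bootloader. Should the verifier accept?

s^2 ≡ 1800^2 = 3240000 ≡ 2426
s^4 ≡ 2426^2 = 5885476 ≡ 330
s^8 ≡ 330^2 = 108900 ≡ 2303
s^16 ≡ 2303^2 = 5303809 ≡ 1228
s^32 ≡ 1228^2 = 1507984 ≡ 752
s^64 ≡ 752^2 = 565504 ≡ 292
s^128 ≡ 292^2 = 85264 ≡ 978
s^256 ≡ 978^2 = 956484 ≡ 2069
s^512 ≡ 2069^2 = 4280761 ≡ 2007
s^1024 ≡ 2007^2 = 4028049 ≡ 2153
1853 = 1024 + 512 + 256 + 32 + 16 + 8 + 4 + 1, so s^1853 ≡ 2153·2007·2069·752·1228·2303·330·1800 ≡ 2055 (mod 2479)
s^1853 mod 2479 = 2055, but H = 2005.

reject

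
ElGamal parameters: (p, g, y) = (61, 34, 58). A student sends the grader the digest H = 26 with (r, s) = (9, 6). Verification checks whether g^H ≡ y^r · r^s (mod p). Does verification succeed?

fails

Left side g^H mod p:
34^2 = 1156 ≡ 58
34^4 ≡ 58^2 = 3364 ≡ 9
34^8 ≡ 9^2 = 81 ≡ 20
34^16 ≡ 20^2 = 400 ≡ 34
26 = 16 + 8 + 2, so 34^26 ≡ 34·20·58 ≡ 34 (mod 61)
Right side y^r · r^s mod p:
58^2 = 3364 ≡ 9
58^4 ≡ 9^2 = 81 ≡ 20
58^8 ≡ 20^2 = 400 ≡ 34
9 = 8 + 1, so 58^9 ≡ 34·58 ≡ 20 (mod 61)
9^2 = 81 ≡ 20
9^4 ≡ 20^2 = 400 ≡ 34
6 = 4 + 2, so 9^6 ≡ 34·20 ≡ 9 (mod 61)
20·9 = 180 ≡ 58 (mod 61)
34 ≠ 58, so verification fails.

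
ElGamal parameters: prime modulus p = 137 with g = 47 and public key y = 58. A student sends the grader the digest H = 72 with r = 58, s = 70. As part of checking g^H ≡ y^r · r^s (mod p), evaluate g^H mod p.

122

47^2 = 2209 ≡ 17
47^4 ≡ 17^2 = 289 ≡ 15
47^8 ≡ 15^2 = 225 ≡ 88
47^16 ≡ 88^2 = 7744 ≡ 72
47^32 ≡ 72^2 = 5184 ≡ 115
47^64 ≡ 115^2 = 13225 ≡ 73
72 = 64 + 8, so 47^72 ≡ 73·88 ≡ 122 (mod 137)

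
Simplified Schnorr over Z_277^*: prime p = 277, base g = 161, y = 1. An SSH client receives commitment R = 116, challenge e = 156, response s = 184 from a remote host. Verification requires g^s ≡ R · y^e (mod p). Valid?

g^s mod p:
161^184 mod 277 = 116
R · y^e mod p:
1^156 mod 277 = 1
116·1 = 116 ≡ 116 (mod 277)
116 ≡ 116 (mod 277); signature holds.

yes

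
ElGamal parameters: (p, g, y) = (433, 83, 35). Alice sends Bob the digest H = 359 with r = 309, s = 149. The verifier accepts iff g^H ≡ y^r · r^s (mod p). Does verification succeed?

passes

Left side g^H mod p:
83^2 = 6889 ≡ 394
83^4 ≡ 394^2 = 155236 ≡ 222
83^8 ≡ 222^2 = 49284 ≡ 355
83^16 ≡ 355^2 = 126025 ≡ 22
83^32 ≡ 22^2 = 484 ≡ 51
83^64 ≡ 51^2 = 2601 ≡ 3
83^128 ≡ 3^2 = 9
83^256 ≡ 9^2 = 81
359 = 256 + 64 + 32 + 4 + 2 + 1, so 83^359 ≡ 81·3·51·222·394·83 ≡ 55 (mod 433)
Right side y^r · r^s mod p:
35^2 = 1225 ≡ 359
35^4 ≡ 359^2 = 128881 ≡ 280
35^8 ≡ 280^2 = 78400 ≡ 27
35^16 ≡ 27^2 = 729 ≡ 296
35^32 ≡ 296^2 = 87616 ≡ 150
35^64 ≡ 150^2 = 22500 ≡ 417
35^128 ≡ 417^2 = 173889 ≡ 256
35^256 ≡ 256^2 = 65536 ≡ 153
309 = 256 + 32 + 16 + 4 + 1, so 35^309 ≡ 153·150·296·280·35 ≡ 133 (mod 433)
309^2 = 95481 ≡ 221
309^4 ≡ 221^2 = 48841 ≡ 345
309^8 ≡ 345^2 = 119025 ≡ 383
309^16 ≡ 383^2 = 146689 ≡ 335
309^32 ≡ 335^2 = 112225 ≡ 78
309^64 ≡ 78^2 = 6084 ≡ 22
309^128 ≡ 22^2 = 484 ≡ 51
149 = 128 + 16 + 4 + 1, so 309^149 ≡ 51·335·345·309 ≡ 339 (mod 433)
133·339 = 45087 ≡ 55 (mod 433)
55 ≡ 55 (mod 433), so the signature is genuine.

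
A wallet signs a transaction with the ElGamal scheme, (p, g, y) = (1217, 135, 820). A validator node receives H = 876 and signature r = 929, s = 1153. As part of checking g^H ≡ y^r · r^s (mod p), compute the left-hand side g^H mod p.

91

Squares mod 1217: 135^1≡135, 135^2≡1187, 135^4≡900, 135^8≡695, 135^16≡1093, 135^32≡772, 135^64≡871, 135^128≡450, 135^256≡478, 135^512≡905
876 = 512 + 256 + 64 + 32 + 8 + 4, so 135^876 ≡ 905·478·871·772·695·900 ≡ 91 (mod 1217)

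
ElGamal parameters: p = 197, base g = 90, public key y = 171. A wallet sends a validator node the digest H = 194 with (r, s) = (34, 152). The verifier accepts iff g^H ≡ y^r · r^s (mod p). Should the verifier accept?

Left side g^H mod p:
90^2 = 8100 ≡ 23
90^4 ≡ 23^2 = 529 ≡ 135
90^8 ≡ 135^2 = 18225 ≡ 101
90^16 ≡ 101^2 = 10201 ≡ 154
90^32 ≡ 154^2 = 23716 ≡ 76
90^64 ≡ 76^2 = 5776 ≡ 63
90^128 ≡ 63^2 = 3969 ≡ 29
194 = 128 + 64 + 2, so 90^194 ≡ 29·63·23 ≡ 60 (mod 197)
Right side y^r · r^s mod p:
171^2 = 29241 ≡ 85
171^4 ≡ 85^2 = 7225 ≡ 133
171^8 ≡ 133^2 = 17689 ≡ 156
171^16 ≡ 156^2 = 24336 ≡ 105
171^32 ≡ 105^2 = 11025 ≡ 190
34 = 32 + 2, so 171^34 ≡ 190·85 ≡ 193 (mod 197)
34^2 = 1156 ≡ 171
34^4 ≡ 171^2 = 29241 ≡ 85
34^8 ≡ 85^2 = 7225 ≡ 133
34^16 ≡ 133^2 = 17689 ≡ 156
34^32 ≡ 156^2 = 24336 ≡ 105
34^64 ≡ 105^2 = 11025 ≡ 190
34^128 ≡ 190^2 = 36100 ≡ 49
152 = 128 + 16 + 8, so 34^152 ≡ 49·156·133 ≡ 132 (mod 197)
193·132 = 25476 ≡ 63 (mod 197)
60 ≠ 63, so verification fails.

reject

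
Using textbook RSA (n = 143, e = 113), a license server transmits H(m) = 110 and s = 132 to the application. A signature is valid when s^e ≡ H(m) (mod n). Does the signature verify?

s^2 ≡ 132^2 = 17424 ≡ 121
s^4 ≡ 121^2 = 14641 ≡ 55
s^8 ≡ 55^2 = 3025 ≡ 22
s^16 ≡ 22^2 = 484 ≡ 55
s^32 ≡ 55^2 = 3025 ≡ 22
s^64 ≡ 22^2 = 484 ≡ 55
113 = 64 + 32 + 16 + 1, so s^113 ≡ 55·22·55·132 ≡ 110 (mod 143)
Since 110 equals the digest 110, verification succeeds.

verifies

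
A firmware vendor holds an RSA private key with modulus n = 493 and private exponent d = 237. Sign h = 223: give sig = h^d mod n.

219

Squares mod 493: h^1≡223, h^2≡429, h^4≡152, h^8≡426, h^16≡52, h^32≡239, h^64≡426, h^128≡52
237 = 128 + 64 + 32 + 8 + 4 + 1, so h^237 ≡ 52·426·239·426·152·223 ≡ 219 (mod 493)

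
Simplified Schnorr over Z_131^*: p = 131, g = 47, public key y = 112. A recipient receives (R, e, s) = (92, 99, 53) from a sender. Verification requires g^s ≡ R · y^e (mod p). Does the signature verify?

does not verify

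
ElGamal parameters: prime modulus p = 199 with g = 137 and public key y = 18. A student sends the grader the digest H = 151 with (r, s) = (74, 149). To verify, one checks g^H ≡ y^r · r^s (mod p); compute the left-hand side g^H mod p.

137^2 = 18769 ≡ 63
137^4 ≡ 63^2 = 3969 ≡ 188
137^8 ≡ 188^2 = 35344 ≡ 121
137^16 ≡ 121^2 = 14641 ≡ 114
137^32 ≡ 114^2 = 12996 ≡ 61
137^64 ≡ 61^2 = 3721 ≡ 139
137^128 ≡ 139^2 = 19321 ≡ 18
151 = 128 + 16 + 4 + 2 + 1, so 137^151 ≡ 18·114·188·63·137 ≡ 78 (mod 199)

78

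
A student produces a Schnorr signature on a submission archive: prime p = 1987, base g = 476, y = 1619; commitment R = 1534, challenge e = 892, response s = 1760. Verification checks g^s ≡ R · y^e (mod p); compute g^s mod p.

Squares mod 1987: 476^1≡476, 476^2≡58, 476^4≡1377, 476^8≡531, 476^16≡1794, 476^32≡1483, 476^64≡1667, 476^128≡1063, 476^256≡1353, 476^512≡582, 476^1024≡934
1760 = 1024 + 512 + 128 + 64 + 32, so 476^1760 ≡ 934·582·1063·1667·1483 ≡ 1312 (mod 1987)

1312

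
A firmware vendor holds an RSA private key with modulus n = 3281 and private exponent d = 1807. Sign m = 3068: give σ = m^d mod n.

Squares mod 3281: m^1≡3068, m^2≡2716, m^4≡968, m^8≡1939, m^16≡2976, m^32≡1157, m^64≡1, m^128≡1, m^256≡1, m^512≡1, m^1024≡1
1807 = 1024 + 512 + 256 + 8 + 4 + 2 + 1, so m^1807 ≡ 1·1·1·1939·968·2716·3068 ≡ 1511 (mod 3281)

1511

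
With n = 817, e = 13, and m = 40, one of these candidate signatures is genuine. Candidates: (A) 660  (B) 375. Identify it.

Candidate A: 660^2 = 435600 ≡ 139; 660^4 ≡ 139^2 = 19321 ≡ 530; 660^8 ≡ 530^2 = 280900 ≡ 669; 13 = 8 + 4 + 1, so 660^13 ≡ 669·530·660 ≡ 439 (mod 817)
Candidate B: 375^2 = 140625 ≡ 101; 375^4 ≡ 101^2 = 10201 ≡ 397; 375^8 ≡ 397^2 = 157609 ≡ 745; 13 = 8 + 4 + 1, so 375^13 ≡ 745·397·375 ≡ 40 (mod 817)
  → matches m = 40

B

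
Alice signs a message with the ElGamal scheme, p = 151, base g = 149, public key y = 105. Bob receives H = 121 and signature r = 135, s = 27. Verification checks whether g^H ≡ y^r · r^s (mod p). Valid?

Left side g^H mod p:
149^2 = 22201 ≡ 4
149^4 ≡ 4^2 = 16
149^8 ≡ 16^2 = 256 ≡ 105
149^16 ≡ 105^2 = 11025 ≡ 2
149^32 ≡ 2^2 = 4
149^64 ≡ 4^2 = 16
121 = 64 + 32 + 16 + 8 + 1, so 149^121 ≡ 16·4·2·105·149 ≡ 149 (mod 151)
Right side y^r · r^s mod p:
105^2 = 11025 ≡ 2
105^4 ≡ 2^2 = 4
105^8 ≡ 4^2 = 16
105^16 ≡ 16^2 = 256 ≡ 105
105^32 ≡ 105^2 = 11025 ≡ 2
105^64 ≡ 2^2 = 4
105^128 ≡ 4^2 = 16
135 = 128 + 4 + 2 + 1, so 105^135 ≡ 16·4·2·105 ≡ 1 (mod 151)
135^2 = 18225 ≡ 105
135^4 ≡ 105^2 = 11025 ≡ 2
135^8 ≡ 2^2 = 4
135^16 ≡ 4^2 = 16
27 = 16 + 8 + 2 + 1, so 135^27 ≡ 16·4·105·135 ≡ 143 (mod 151)
1·143 = 143 ≡ 143 (mod 151)
149 ≠ 143, so verification fails.

no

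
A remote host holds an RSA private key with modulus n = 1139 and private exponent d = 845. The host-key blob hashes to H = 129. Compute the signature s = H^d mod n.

H^845 mod 1139 = 997

997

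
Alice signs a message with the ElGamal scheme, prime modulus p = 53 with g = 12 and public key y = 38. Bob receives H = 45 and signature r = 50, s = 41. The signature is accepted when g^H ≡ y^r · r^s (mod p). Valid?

Left side g^H mod p:
Squares mod 53: 12^1≡12, 12^2≡38, 12^4≡13, 12^8≡10, 12^16≡47, 12^32≡36
45 = 32 + 8 + 4 + 1, so 12^45 ≡ 36·10·13·12 ≡ 33 (mod 53)
Right side y^r · r^s mod p:
Squares mod 53: 38^1≡38, 38^2≡13, 38^4≡10, 38^8≡47, 38^16≡36, 38^32≡24
50 = 32 + 16 + 2, so 38^50 ≡ 24·36·13 ≡ 49 (mod 53)
Squares mod 53: 50^1≡50, 50^2≡9, 50^4≡28, 50^8≡42, 50^16≡15, 50^32≡13
41 = 32 + 8 + 1, so 50^41 ≡ 13·42·50 ≡ 5 (mod 53)
49·5 = 245 ≡ 33 (mod 53)
33 ≡ 33 (mod 53), so the signature is genuine.

yes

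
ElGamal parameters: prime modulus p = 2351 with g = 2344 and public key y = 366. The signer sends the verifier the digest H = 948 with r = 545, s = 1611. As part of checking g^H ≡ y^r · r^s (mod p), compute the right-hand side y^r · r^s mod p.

1536

366^545 mod 2351 = 1729
545^1611 mod 2351 = 1328
y^r · r^s ≡ 1729·1328 = 2296112 ≡ 1536 (mod 2351)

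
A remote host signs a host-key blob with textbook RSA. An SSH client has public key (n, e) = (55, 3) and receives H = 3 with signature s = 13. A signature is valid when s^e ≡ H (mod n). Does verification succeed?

fails

s^2 ≡ 13^2 = 169 ≡ 4
3 = 2 + 1, so s^3 ≡ 4·13 ≡ 52 (mod 55)
The recovered value 52 does not match the digest 3.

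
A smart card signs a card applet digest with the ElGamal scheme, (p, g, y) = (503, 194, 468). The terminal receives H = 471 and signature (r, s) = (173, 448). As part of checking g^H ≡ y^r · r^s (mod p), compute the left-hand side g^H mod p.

219

Squares mod 503: 194^1≡194, 194^2≡414, 194^4≡376, 194^8≡33, 194^16≡83, 194^32≡350, 194^64≡271, 194^128≡3, 194^256≡9
471 = 256 + 128 + 64 + 16 + 4 + 2 + 1, so 194^471 ≡ 9·3·271·83·376·414·194 ≡ 219 (mod 503)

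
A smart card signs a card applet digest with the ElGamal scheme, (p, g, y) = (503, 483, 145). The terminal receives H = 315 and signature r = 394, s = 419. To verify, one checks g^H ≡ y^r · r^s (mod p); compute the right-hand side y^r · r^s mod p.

288

145^2 = 21025 ≡ 402
145^4 ≡ 402^2 = 161604 ≡ 141
145^8 ≡ 141^2 = 19881 ≡ 264
145^16 ≡ 264^2 = 69696 ≡ 282
145^32 ≡ 282^2 = 79524 ≡ 50
145^64 ≡ 50^2 = 2500 ≡ 488
145^128 ≡ 488^2 = 238144 ≡ 225
145^256 ≡ 225^2 = 50625 ≡ 325
394 = 256 + 128 + 8 + 2, so 145^394 ≡ 325·225·264·402 ≡ 56 (mod 503)
394^2 = 155236 ≡ 312
394^4 ≡ 312^2 = 97344 ≡ 265
394^8 ≡ 265^2 = 70225 ≡ 308
394^16 ≡ 308^2 = 94864 ≡ 300
394^32 ≡ 300^2 = 90000 ≡ 466
394^64 ≡ 466^2 = 217156 ≡ 363
394^128 ≡ 363^2 = 131769 ≡ 486
394^256 ≡ 486^2 = 236196 ≡ 289
419 = 256 + 128 + 32 + 2 + 1, so 394^419 ≡ 289·486·466·312·394 ≡ 77 (mod 503)
y^r · r^s ≡ 56·77 = 4312 ≡ 288 (mod 503)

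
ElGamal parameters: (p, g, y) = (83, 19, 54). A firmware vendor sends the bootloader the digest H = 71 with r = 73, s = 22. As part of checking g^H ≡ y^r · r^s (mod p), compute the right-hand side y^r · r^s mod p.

54^2 = 2916 ≡ 11
54^4 ≡ 11^2 = 121 ≡ 38
54^8 ≡ 38^2 = 1444 ≡ 33
54^16 ≡ 33^2 = 1089 ≡ 10
54^32 ≡ 10^2 = 100 ≡ 17
54^64 ≡ 17^2 = 289 ≡ 40
73 = 64 + 8 + 1, so 54^73 ≡ 40·33·54 ≡ 66 (mod 83)
73^2 = 5329 ≡ 17
73^4 ≡ 17^2 = 289 ≡ 40
73^8 ≡ 40^2 = 1600 ≡ 23
73^16 ≡ 23^2 = 529 ≡ 31
22 = 16 + 4 + 2, so 73^22 ≡ 31·40·17 ≡ 81 (mod 83)
y^r · r^s ≡ 66·81 = 5346 ≡ 34 (mod 83)

34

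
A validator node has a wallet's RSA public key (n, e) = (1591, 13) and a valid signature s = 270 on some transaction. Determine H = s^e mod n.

1121

s^13 mod 1591 = 1121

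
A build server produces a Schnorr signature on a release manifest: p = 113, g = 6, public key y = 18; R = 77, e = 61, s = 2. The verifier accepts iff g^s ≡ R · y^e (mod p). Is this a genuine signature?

g^s mod p:
Squares mod 113: 6^1≡6, 6^2≡36
6^2 ≡ 36 (mod 113)
R · y^e mod p:
Squares mod 113: 18^1≡18, 18^2≡98, 18^4≡112, 18^8≡1, 18^16≡1, 18^32≡1
61 = 32 + 16 + 8 + 4 + 1, so 18^61 ≡ 1·1·1·112·18 ≡ 95 (mod 113)
77·95 = 7315 ≡ 83 (mod 113)
36 ≠ 83; the check fails.

forged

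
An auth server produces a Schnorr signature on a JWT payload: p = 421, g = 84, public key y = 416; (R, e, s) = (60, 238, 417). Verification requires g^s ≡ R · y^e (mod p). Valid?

g^s mod p:
84^2 = 7056 ≡ 320
84^4 ≡ 320^2 = 102400 ≡ 97
84^8 ≡ 97^2 = 9409 ≡ 147
84^16 ≡ 147^2 = 21609 ≡ 138
84^32 ≡ 138^2 = 19044 ≡ 99
84^64 ≡ 99^2 = 9801 ≡ 118
84^128 ≡ 118^2 = 13924 ≡ 31
84^256 ≡ 31^2 = 961 ≡ 119
417 = 256 + 128 + 32 + 1, so 84^417 ≡ 119·31·99·84 ≡ 296 (mod 421)
R · y^e mod p:
416^2 = 173056 ≡ 25
416^4 ≡ 25^2 = 625 ≡ 204
416^8 ≡ 204^2 = 41616 ≡ 358
416^16 ≡ 358^2 = 128164 ≡ 180
416^32 ≡ 180^2 = 32400 ≡ 404
416^64 ≡ 404^2 = 163216 ≡ 289
416^128 ≡ 289^2 = 83521 ≡ 163
238 = 128 + 64 + 32 + 8 + 4 + 2, so 416^238 ≡ 163·289·404·358·204·25 ≡ 35 (mod 421)
60·35 = 2100 ≡ 416 (mod 421)
296 ≠ 416; the check fails.

no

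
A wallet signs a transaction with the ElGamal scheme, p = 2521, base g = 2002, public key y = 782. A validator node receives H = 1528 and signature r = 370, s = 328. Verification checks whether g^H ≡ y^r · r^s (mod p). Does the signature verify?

verifies

Left side g^H mod p:
2002^2 = 4008004 ≡ 2135
2002^4 ≡ 2135^2 = 4558225 ≡ 257
2002^8 ≡ 257^2 = 66049 ≡ 503
2002^16 ≡ 503^2 = 253009 ≡ 909
2002^32 ≡ 909^2 = 826281 ≡ 1914
2002^64 ≡ 1914^2 = 3663396 ≡ 383
2002^128 ≡ 383^2 = 146689 ≡ 471
2002^256 ≡ 471^2 = 221841 ≡ 2514
2002^512 ≡ 2514^2 = 6320196 ≡ 49
2002^1024 ≡ 49^2 = 2401
1528 = 1024 + 256 + 128 + 64 + 32 + 16 + 8, so 2002^1528 ≡ 2401·2514·471·383·1914·909·503 ≡ 2379 (mod 2521)
Right side y^r · r^s mod p:
782^2 = 611524 ≡ 1442
782^4 ≡ 1442^2 = 2079364 ≡ 2060
782^8 ≡ 2060^2 = 4243600 ≡ 757
782^16 ≡ 757^2 = 573049 ≡ 782
782^32 ≡ 782^2 = 611524 ≡ 1442
782^64 ≡ 1442^2 = 2079364 ≡ 2060
782^128 ≡ 2060^2 = 4243600 ≡ 757
782^256 ≡ 757^2 = 573049 ≡ 782
370 = 256 + 64 + 32 + 16 + 2, so 782^370 ≡ 782·2060·1442·782·1442 ≡ 1 (mod 2521)
370^2 = 136900 ≡ 766
370^4 ≡ 766^2 = 586756 ≡ 1884
370^8 ≡ 1884^2 = 3549456 ≡ 2409
370^16 ≡ 2409^2 = 5803281 ≡ 2460
370^32 ≡ 2460^2 = 6051600 ≡ 1200
370^64 ≡ 1200^2 = 1440000 ≡ 509
370^128 ≡ 509^2 = 259081 ≡ 1939
370^256 ≡ 1939^2 = 3759721 ≡ 910
328 = 256 + 64 + 8, so 370^328 ≡ 910·509·2409 ≡ 2379 (mod 2521)
1·2379 = 2379 ≡ 2379 (mod 2521)
2379 ≡ 2379 (mod 2521), so the signature is genuine.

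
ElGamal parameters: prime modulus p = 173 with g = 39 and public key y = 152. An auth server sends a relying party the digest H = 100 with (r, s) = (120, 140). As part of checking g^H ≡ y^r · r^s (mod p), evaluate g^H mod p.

39^2 = 1521 ≡ 137
39^4 ≡ 137^2 = 18769 ≡ 85
39^8 ≡ 85^2 = 7225 ≡ 132
39^16 ≡ 132^2 = 17424 ≡ 124
39^32 ≡ 124^2 = 15376 ≡ 152
39^64 ≡ 152^2 = 23104 ≡ 95
100 = 64 + 32 + 4, so 39^100 ≡ 95·152·85 ≡ 138 (mod 173)

138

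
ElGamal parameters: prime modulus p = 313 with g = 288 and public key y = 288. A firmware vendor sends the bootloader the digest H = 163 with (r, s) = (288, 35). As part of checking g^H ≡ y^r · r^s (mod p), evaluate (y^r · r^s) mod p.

25

288^288 mod 313 = 1
288^35 mod 313 = 25
y^r · r^s ≡ 1·25 = 25 ≡ 25 (mod 313)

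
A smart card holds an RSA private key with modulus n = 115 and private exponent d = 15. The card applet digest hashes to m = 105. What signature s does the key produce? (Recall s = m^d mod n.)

110

m^2 ≡ 105^2 = 11025 ≡ 100
m^4 ≡ 100^2 = 10000 ≡ 110
m^8 ≡ 110^2 = 12100 ≡ 25
15 = 8 + 4 + 2 + 1, so m^15 ≡ 25·110·100·105 ≡ 110 (mod 115)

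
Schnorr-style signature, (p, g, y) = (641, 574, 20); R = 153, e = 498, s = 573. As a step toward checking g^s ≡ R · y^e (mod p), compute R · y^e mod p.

177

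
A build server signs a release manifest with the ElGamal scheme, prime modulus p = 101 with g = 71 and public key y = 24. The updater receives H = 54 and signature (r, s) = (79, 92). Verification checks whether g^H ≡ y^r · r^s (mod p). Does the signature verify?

Left side g^H mod p:
71^54 mod 101 = 81
Right side y^r · r^s mod p:
24^79 mod 101 = 92
79^92 mod 101 = 92
92·92 = 8464 ≡ 81 (mod 101)
81 ≡ 81 (mod 101), so the signature is genuine.

verifies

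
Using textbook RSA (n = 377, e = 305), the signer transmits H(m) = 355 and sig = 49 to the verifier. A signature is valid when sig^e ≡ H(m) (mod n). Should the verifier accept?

accept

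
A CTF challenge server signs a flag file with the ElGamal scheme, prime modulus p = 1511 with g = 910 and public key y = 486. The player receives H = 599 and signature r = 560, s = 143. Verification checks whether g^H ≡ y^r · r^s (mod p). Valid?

no

Left side g^H mod p:
Squares mod 1511: 910^1≡910, 910^2≡72, 910^4≡651, 910^8≡721, 910^16≡57, 910^32≡227, 910^64≡155, 910^128≡1360, 910^256≡136, 910^512≡364
599 = 512 + 64 + 16 + 4 + 2 + 1, so 910^599 ≡ 364·155·57·651·72·910 ≡ 468 (mod 1511)
Right side y^r · r^s mod p:
Squares mod 1511: 486^1≡486, 486^2≡480, 486^4≡728, 486^8≡1134, 486^16≡95, 486^32≡1470, 486^64≡170, 486^128≡191, 486^256≡217, 486^512≡248
560 = 512 + 32 + 16, so 486^560 ≡ 248·1470·95 ≡ 1080 (mod 1511)
Squares mod 1511: 560^1≡560, 560^2≡823, 560^4≡401, 560^8≡635, 560^16≡1299, 560^32≡1125, 560^64≡918, 560^128≡1097
143 = 128 + 8 + 4 + 2 + 1, so 560^143 ≡ 1097·635·401·823·560 ≡ 351 (mod 1511)
1080·351 = 379080 ≡ 1330 (mod 1511)
468 ≠ 1330, so verification fails.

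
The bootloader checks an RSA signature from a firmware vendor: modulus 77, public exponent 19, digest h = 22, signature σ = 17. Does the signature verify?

does not verify

Squares mod 77: σ^1≡17, σ^2≡58, σ^4≡53, σ^8≡37, σ^16≡60
19 = 16 + 2 + 1, so σ^19 ≡ 60·58·17 ≡ 24 (mod 77)
24 ≠ 22, so verification fails.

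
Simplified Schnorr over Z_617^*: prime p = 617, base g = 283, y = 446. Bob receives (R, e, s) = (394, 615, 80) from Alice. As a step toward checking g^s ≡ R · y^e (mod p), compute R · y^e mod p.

308

446^615 mod 617 = 267
R · y^e ≡ 394·267 = 105198 ≡ 308 (mod 617)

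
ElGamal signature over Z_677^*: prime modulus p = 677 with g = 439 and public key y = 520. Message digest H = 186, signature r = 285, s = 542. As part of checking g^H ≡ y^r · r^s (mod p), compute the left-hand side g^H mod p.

429

439^2 = 192721 ≡ 453
439^4 ≡ 453^2 = 205209 ≡ 78
439^8 ≡ 78^2 = 6084 ≡ 668
439^16 ≡ 668^2 = 446224 ≡ 81
439^32 ≡ 81^2 = 6561 ≡ 468
439^64 ≡ 468^2 = 219024 ≡ 353
439^128 ≡ 353^2 = 124609 ≡ 41
186 = 128 + 32 + 16 + 8 + 2, so 439^186 ≡ 41·468·81·668·453 ≡ 429 (mod 677)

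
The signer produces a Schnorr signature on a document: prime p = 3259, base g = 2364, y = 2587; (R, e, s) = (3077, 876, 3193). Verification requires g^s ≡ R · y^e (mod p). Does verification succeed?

g^s mod p:
2364^3193 mod 3259 = 1036
R · y^e mod p:
2587^876 mod 3259 = 631
3077·631 = 1941587 ≡ 2482 (mod 3259)
1036 ≠ 2482; the check fails.

fails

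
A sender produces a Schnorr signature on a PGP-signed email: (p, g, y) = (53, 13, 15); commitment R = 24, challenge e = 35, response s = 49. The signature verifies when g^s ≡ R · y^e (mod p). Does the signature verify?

g^s mod p:
Squares mod 53: 13^1≡13, 13^2≡10, 13^4≡47, 13^8≡36, 13^16≡24, 13^32≡46
49 = 32 + 16 + 1, so 13^49 ≡ 46·24·13 ≡ 42 (mod 53)
R · y^e mod p:
Squares mod 53: 15^1≡15, 15^2≡13, 15^4≡10, 15^8≡47, 15^16≡36, 15^32≡24
35 = 32 + 2 + 1, so 15^35 ≡ 24·13·15 ≡ 16 (mod 53)
24·16 = 384 ≡ 13 (mod 53)
42 ≠ 13; the check fails.

does not verify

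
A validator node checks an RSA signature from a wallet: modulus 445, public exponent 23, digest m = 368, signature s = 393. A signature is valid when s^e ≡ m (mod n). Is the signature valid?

Squares mod 445: s^1≡393, s^2≡34, s^4≡266, s^8≡1, s^16≡1
23 = 16 + 4 + 2 + 1, so s^23 ≡ 1·266·34·393 ≡ 77 (mod 445)
The recovered value 77 does not match the digest 368.

invalid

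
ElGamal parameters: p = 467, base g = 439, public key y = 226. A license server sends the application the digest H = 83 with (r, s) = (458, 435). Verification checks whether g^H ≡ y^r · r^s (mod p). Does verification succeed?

Left side g^H mod p:
439^2 = 192721 ≡ 317
439^4 ≡ 317^2 = 100489 ≡ 84
439^8 ≡ 84^2 = 7056 ≡ 51
439^16 ≡ 51^2 = 2601 ≡ 266
439^32 ≡ 266^2 = 70756 ≡ 239
439^64 ≡ 239^2 = 57121 ≡ 147
83 = 64 + 16 + 2 + 1, so 439^83 ≡ 147·266·317·439 ≡ 378 (mod 467)
Right side y^r · r^s mod p:
226^2 = 51076 ≡ 173
226^4 ≡ 173^2 = 29929 ≡ 41
226^8 ≡ 41^2 = 1681 ≡ 280
226^16 ≡ 280^2 = 78400 ≡ 411
226^32 ≡ 411^2 = 168921 ≡ 334
226^64 ≡ 334^2 = 111556 ≡ 410
226^128 ≡ 410^2 = 168100 ≡ 447
226^256 ≡ 447^2 = 199809 ≡ 400
458 = 256 + 128 + 64 + 8 + 2, so 226^458 ≡ 400·447·410·280·173 ≡ 462 (mod 467)
458^2 = 209764 ≡ 81
458^4 ≡ 81^2 = 6561 ≡ 23
458^8 ≡ 23^2 = 529 ≡ 62
458^16 ≡ 62^2 = 3844 ≡ 108
458^32 ≡ 108^2 = 11664 ≡ 456
458^64 ≡ 456^2 = 207936 ≡ 121
458^128 ≡ 121^2 = 14641 ≡ 164
458^256 ≡ 164^2 = 26896 ≡ 277
435 = 256 + 128 + 32 + 16 + 2 + 1, so 458^435 ≡ 277·164·456·108·81·458 ≡ 298 (mod 467)
462·298 = 137676 ≡ 378 (mod 467)
378 ≡ 378 (mod 467), so the signature is genuine.

passes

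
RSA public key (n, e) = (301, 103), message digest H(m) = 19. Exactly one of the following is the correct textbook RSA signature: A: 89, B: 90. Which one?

A

Candidate A: 89^2 = 7921 ≡ 95; 89^4 ≡ 95^2 = 9025 ≡ 296; 89^8 ≡ 296^2 = 87616 ≡ 25; 89^16 ≡ 25^2 = 625 ≡ 23; 89^32 ≡ 23^2 = 529 ≡ 228; 89^64 ≡ 228^2 = 51984 ≡ 212; 103 = 64 + 32 + 4 + 2 + 1, so 89^103 ≡ 212·228·296·95·89 ≡ 19 (mod 301)
  → matches H(m) = 19
Candidate B: 90^2 = 8100 ≡ 274; 90^4 ≡ 274^2 = 75076 ≡ 127; 90^8 ≡ 127^2 = 16129 ≡ 176; 90^16 ≡ 176^2 = 30976 ≡ 274; 90^32 ≡ 274^2 = 75076 ≡ 127; 90^64 ≡ 127^2 = 16129 ≡ 176; 103 = 64 + 32 + 4 + 2 + 1, so 90^103 ≡ 176·127·127·274·90 ≡ 293 (mod 301)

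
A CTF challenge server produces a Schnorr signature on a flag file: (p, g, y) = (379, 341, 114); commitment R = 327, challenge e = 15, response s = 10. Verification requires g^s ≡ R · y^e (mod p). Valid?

g^s mod p:
341^2 = 116281 ≡ 307
341^4 ≡ 307^2 = 94249 ≡ 257
341^8 ≡ 257^2 = 66049 ≡ 103
10 = 8 + 2, so 341^10 ≡ 103·307 ≡ 164 (mod 379)
R · y^e mod p:
114^2 = 12996 ≡ 110
114^4 ≡ 110^2 = 12100 ≡ 351
114^8 ≡ 351^2 = 123201 ≡ 26
15 = 8 + 4 + 2 + 1, so 114^15 ≡ 26·351·110·114 ≡ 232 (mod 379)
327·232 = 75864 ≡ 64 (mod 379)
164 ≠ 64; the check fails.

no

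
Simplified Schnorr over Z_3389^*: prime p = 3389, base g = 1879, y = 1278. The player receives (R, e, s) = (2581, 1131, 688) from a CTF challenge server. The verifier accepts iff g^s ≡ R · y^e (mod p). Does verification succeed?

g^s mod p:
1879^2 = 3530641 ≡ 2692
1879^4 ≡ 2692^2 = 7246864 ≡ 1182
1879^8 ≡ 1182^2 = 1397124 ≡ 856
1879^16 ≡ 856^2 = 732736 ≡ 712
1879^32 ≡ 712^2 = 506944 ≡ 1983
1879^64 ≡ 1983^2 = 3932289 ≡ 1049
1879^128 ≡ 1049^2 = 1100401 ≡ 2365
1879^256 ≡ 2365^2 = 5593225 ≡ 1375
1879^512 ≡ 1375^2 = 1890625 ≡ 2952
688 = 512 + 128 + 32 + 16, so 1879^688 ≡ 2952·2365·1983·712 ≡ 2015 (mod 3389)
R · y^e mod p:
1278^2 = 1633284 ≡ 3175
1278^4 ≡ 3175^2 = 10080625 ≡ 1739
1278^8 ≡ 1739^2 = 3024121 ≡ 1133
1278^16 ≡ 1133^2 = 1283689 ≡ 2647
1278^32 ≡ 2647^2 = 7006609 ≡ 1546
1278^64 ≡ 1546^2 = 2390116 ≡ 871
1278^128 ≡ 871^2 = 758641 ≡ 2894
1278^256 ≡ 2894^2 = 8375236 ≡ 1017
1278^512 ≡ 1017^2 = 1034289 ≡ 644
1278^1024 ≡ 644^2 = 414736 ≡ 1278
1131 = 1024 + 64 + 32 + 8 + 2 + 1, so 1278^1131 ≡ 1278·871·1546·1133·3175·1278 ≡ 871 (mod 3389)
2581·871 = 2248051 ≡ 1144 (mod 3389)
2015 ≠ 1144; the check fails.

fails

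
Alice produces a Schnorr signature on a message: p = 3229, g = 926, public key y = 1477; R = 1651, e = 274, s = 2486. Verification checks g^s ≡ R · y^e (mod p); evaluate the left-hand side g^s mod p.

803

926^2 = 857476 ≡ 1791
926^4 ≡ 1791^2 = 3207681 ≡ 1284
926^8 ≡ 1284^2 = 1648656 ≡ 1866
926^16 ≡ 1866^2 = 3481956 ≡ 1094
926^32 ≡ 1094^2 = 1196836 ≡ 2106
926^64 ≡ 2106^2 = 4435236 ≡ 1819
926^128 ≡ 1819^2 = 3308761 ≡ 2265
926^256 ≡ 2265^2 = 5130225 ≡ 2573
926^512 ≡ 2573^2 = 6620329 ≡ 879
926^1024 ≡ 879^2 = 772641 ≡ 910
926^2048 ≡ 910^2 = 828100 ≡ 1476
2486 = 2048 + 256 + 128 + 32 + 16 + 4 + 2, so 926^2486 ≡ 1476·2573·2265·2106·1094·1284·1791 ≡ 803 (mod 3229)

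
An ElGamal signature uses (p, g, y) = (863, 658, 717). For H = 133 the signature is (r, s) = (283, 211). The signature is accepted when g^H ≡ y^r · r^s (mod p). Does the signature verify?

Left side g^H mod p:
Squares mod 863: 658^1≡658, 658^2≡601, 658^4≡467, 658^8≡613, 658^16≡364, 658^32≡457, 658^64≡3, 658^128≡9
133 = 128 + 4 + 1, so 658^133 ≡ 9·467·658 ≡ 522 (mod 863)
Right side y^r · r^s mod p:
Squares mod 863: 717^1≡717, 717^2≡604, 717^4≡630, 717^8≡783, 717^16≡359, 717^32≡294, 717^64≡136, 717^128≡373, 717^256≡186
283 = 256 + 16 + 8 + 2 + 1, so 717^283 ≡ 186·359·783·604·717 ≡ 730 (mod 863)
Squares mod 863: 283^1≡283, 283^2≡693, 283^4≡421, 283^8≡326, 283^16≡127, 283^32≡595, 283^64≡195, 283^128≡53
211 = 128 + 64 + 16 + 2 + 1, so 283^211 ≡ 53·195·127·693·283 ≡ 256 (mod 863)
730·256 = 186880 ≡ 472 (mod 863)
522 ≠ 472, so verification fails.

does not verify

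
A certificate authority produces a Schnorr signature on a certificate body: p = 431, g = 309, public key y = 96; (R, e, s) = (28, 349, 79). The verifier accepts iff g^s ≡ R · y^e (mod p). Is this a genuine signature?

genuine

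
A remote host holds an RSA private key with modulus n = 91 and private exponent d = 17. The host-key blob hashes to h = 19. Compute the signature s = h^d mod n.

80

Squares mod 91: h^1≡19, h^2≡88, h^4≡9, h^8≡81, h^16≡9
17 = 16 + 1, so h^17 ≡ 9·19 ≡ 80 (mod 91)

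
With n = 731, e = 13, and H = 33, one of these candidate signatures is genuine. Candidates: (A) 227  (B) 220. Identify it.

Candidate A: Squares mod 731: 227^1≡227, 227^2≡359, 227^4≡225, 227^8≡186; 13 = 8 + 4 + 1, so 227^13 ≡ 186·225·227 ≡ 605 (mod 731)
Candidate B: Squares mod 731: 220^1≡220, 220^2≡154, 220^4≡324, 220^8≡443; 13 = 8 + 4 + 1, so 220^13 ≡ 443·324·220 ≡ 33 (mod 731)
  → matches H = 33

B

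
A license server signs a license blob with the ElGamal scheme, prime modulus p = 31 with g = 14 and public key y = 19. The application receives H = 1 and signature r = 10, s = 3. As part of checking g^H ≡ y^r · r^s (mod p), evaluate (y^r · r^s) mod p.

14

19^10 mod 31 = 25
10^3 mod 31 = 8
y^r · r^s ≡ 25·8 = 200 ≡ 14 (mod 31)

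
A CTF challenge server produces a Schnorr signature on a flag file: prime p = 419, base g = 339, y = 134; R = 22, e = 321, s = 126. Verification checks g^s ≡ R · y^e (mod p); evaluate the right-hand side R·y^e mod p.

134^2 = 17956 ≡ 358
134^4 ≡ 358^2 = 128164 ≡ 369
134^8 ≡ 369^2 = 136161 ≡ 405
134^16 ≡ 405^2 = 164025 ≡ 196
134^32 ≡ 196^2 = 38416 ≡ 287
134^64 ≡ 287^2 = 82369 ≡ 245
134^128 ≡ 245^2 = 60025 ≡ 108
134^256 ≡ 108^2 = 11664 ≡ 351
321 = 256 + 64 + 1, so 134^321 ≡ 351·245·134 ≡ 411 (mod 419)
R · y^e ≡ 22·411 = 9042 ≡ 243 (mod 419)

243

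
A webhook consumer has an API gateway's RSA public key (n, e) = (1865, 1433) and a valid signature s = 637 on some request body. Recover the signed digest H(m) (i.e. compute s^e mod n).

1107

s^1433 mod 1865 = 1107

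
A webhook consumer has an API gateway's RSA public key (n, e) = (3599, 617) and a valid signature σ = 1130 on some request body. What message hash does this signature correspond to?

3212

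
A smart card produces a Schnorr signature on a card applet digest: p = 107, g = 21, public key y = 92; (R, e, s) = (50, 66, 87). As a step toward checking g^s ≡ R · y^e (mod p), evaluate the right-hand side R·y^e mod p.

38

92^2 = 8464 ≡ 11
92^4 ≡ 11^2 = 121 ≡ 14
92^8 ≡ 14^2 = 196 ≡ 89
92^16 ≡ 89^2 = 7921 ≡ 3
92^32 ≡ 3^2 = 9
92^64 ≡ 9^2 = 81
66 = 64 + 2, so 92^66 ≡ 81·11 ≡ 35 (mod 107)
R · y^e ≡ 50·35 = 1750 ≡ 38 (mod 107)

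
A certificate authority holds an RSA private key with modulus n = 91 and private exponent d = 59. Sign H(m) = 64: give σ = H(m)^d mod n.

(H(m))^2 ≡ 64^2 = 4096 ≡ 1
(H(m))^4 ≡ 1^2 = 1
(H(m))^8 ≡ 1^2 = 1
(H(m))^16 ≡ 1^2 = 1
(H(m))^32 ≡ 1^2 = 1
59 = 32 + 16 + 8 + 2 + 1, so (H(m))^59 ≡ 1·1·1·1·64 ≡ 64 (mod 91)

64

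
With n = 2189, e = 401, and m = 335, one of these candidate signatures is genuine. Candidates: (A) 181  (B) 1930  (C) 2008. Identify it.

A

Candidate A: Squares mod 2189: 181^1≡181, 181^2≡2115, 181^4≡1098, 181^8≡1654, 181^16≡1655, 181^32≡586, 181^64≡1912, 181^128≡114, 181^256≡2051; 401 = 256 + 128 + 16 + 1, so 181^401 ≡ 2051·114·1655·181 ≡ 335 (mod 2189)
  → matches m = 335
Candidate B: Squares mod 2189: 1930^1≡1930, 1930^2≡1411, 1930^4≡1120, 1930^8≡103, 1930^16≡1853, 1930^32≡1257, 1930^64≡1780, 1930^128≡917, 1930^256≡313; 401 = 256 + 128 + 16 + 1, so 1930^401 ≡ 313·917·1853·1930 ≡ 1853 (mod 2189)
Candidate C: Squares mod 2189: 2008^1≡2008, 2008^2≡2115, 2008^4≡1098, 2008^8≡1654, 2008^16≡1655, 2008^32≡586, 2008^64≡1912, 2008^128≡114, 2008^256≡2051; 401 = 256 + 128 + 16 + 1, so 2008^401 ≡ 2051·114·1655·2008 ≡ 1854 (mod 2189)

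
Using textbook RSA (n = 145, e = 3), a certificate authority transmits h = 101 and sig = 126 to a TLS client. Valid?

Squares mod 145: sig^1≡126, sig^2≡71
3 = 2 + 1, so sig^3 ≡ 71·126 ≡ 101 (mod 145)
sig^3 mod 145 = 101 matches h.

yes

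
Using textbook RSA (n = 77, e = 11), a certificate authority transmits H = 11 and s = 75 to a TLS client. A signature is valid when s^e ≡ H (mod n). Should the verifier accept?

reject

s^2 ≡ 75^2 = 5625 ≡ 4
s^4 ≡ 4^2 = 16
s^8 ≡ 16^2 = 256 ≡ 25
11 = 8 + 2 + 1, so s^11 ≡ 25·4·75 ≡ 31 (mod 77)
s^11 mod 77 = 31, but H = 11.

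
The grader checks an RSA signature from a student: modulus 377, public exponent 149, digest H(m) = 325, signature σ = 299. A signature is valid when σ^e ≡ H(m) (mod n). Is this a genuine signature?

genuine

σ^2 ≡ 299^2 = 89401 ≡ 52
σ^4 ≡ 52^2 = 2704 ≡ 65
σ^8 ≡ 65^2 = 4225 ≡ 78
σ^16 ≡ 78^2 = 6084 ≡ 52
σ^32 ≡ 52^2 = 2704 ≡ 65
σ^64 ≡ 65^2 = 4225 ≡ 78
σ^128 ≡ 78^2 = 6084 ≡ 52
149 = 128 + 16 + 4 + 1, so σ^149 ≡ 52·52·65·299 ≡ 325 (mod 377)
Since 325 equals the digest 325, verification succeeds.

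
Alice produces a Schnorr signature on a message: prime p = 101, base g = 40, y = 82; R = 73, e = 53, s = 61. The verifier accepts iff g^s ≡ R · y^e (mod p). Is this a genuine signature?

forged

g^s mod p:
40^2 = 1600 ≡ 85
40^4 ≡ 85^2 = 7225 ≡ 54
40^8 ≡ 54^2 = 2916 ≡ 88
40^16 ≡ 88^2 = 7744 ≡ 68
40^32 ≡ 68^2 = 4624 ≡ 79
61 = 32 + 16 + 8 + 4 + 1, so 40^61 ≡ 79·68·88·54·40 ≡ 63 (mod 101)
R · y^e mod p:
82^2 = 6724 ≡ 58
82^4 ≡ 58^2 = 3364 ≡ 31
82^8 ≡ 31^2 = 961 ≡ 52
82^16 ≡ 52^2 = 2704 ≡ 78
82^32 ≡ 78^2 = 6084 ≡ 24
53 = 32 + 16 + 4 + 1, so 82^53 ≡ 24·78·31·82 ≡ 9 (mod 101)
73·9 = 657 ≡ 51 (mod 101)
63 ≠ 51; the check fails.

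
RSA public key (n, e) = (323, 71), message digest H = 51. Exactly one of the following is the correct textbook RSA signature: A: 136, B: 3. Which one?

A

Candidate A: Squares mod 323: 136^1≡136, 136^2≡85, 136^4≡119, 136^8≡272, 136^16≡17, 136^32≡289, 136^64≡187; 71 = 64 + 4 + 2 + 1, so 136^71 ≡ 187·119·85·136 ≡ 51 (mod 323)
  → matches H = 51
Candidate B: Squares mod 323: 3^1≡3, 3^2≡9, 3^4≡81, 3^8≡101, 3^16≡188, 3^32≡137, 3^64≡35; 71 = 64 + 4 + 2 + 1, so 3^71 ≡ 35·81·9·3 ≡ 317 (mod 323)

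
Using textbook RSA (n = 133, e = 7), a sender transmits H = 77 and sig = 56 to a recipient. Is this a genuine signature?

forged

sig^7 mod 133 = 56
sig^7 mod 133 = 56, but H = 77.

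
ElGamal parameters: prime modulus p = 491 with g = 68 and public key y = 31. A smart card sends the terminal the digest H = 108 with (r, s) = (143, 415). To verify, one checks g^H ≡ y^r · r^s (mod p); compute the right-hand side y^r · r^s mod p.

31^143 mod 491 = 106
143^415 mod 491 = 97
y^r · r^s ≡ 106·97 = 10282 ≡ 462 (mod 491)

462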